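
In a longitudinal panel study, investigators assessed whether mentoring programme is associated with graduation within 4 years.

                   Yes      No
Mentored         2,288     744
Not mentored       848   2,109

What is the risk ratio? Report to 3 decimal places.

Cells: a = 2288, b = 744, c = 848, d = 2109.
Risk in exposed = 2288/3032 = 0.75462; risk in unexposed = 848/2957 = 0.28678.
RR = 0.75462 / 0.28678 = 2.63137
The risk among the exposed is 2.63 times that among the unexposed.

2.631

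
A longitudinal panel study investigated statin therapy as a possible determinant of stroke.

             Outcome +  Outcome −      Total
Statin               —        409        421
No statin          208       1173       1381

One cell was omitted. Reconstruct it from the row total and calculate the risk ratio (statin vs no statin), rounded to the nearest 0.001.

The missing cell is in the exposed row: 421 − 409 = 12.
So a = 12, b = 409, c = 208, d = 1173.
RR = [a/(a+b)] / [c/(c+d)] = (12/421) / (208/1381) = 0.02850/0.15062 = 0.18925

0.189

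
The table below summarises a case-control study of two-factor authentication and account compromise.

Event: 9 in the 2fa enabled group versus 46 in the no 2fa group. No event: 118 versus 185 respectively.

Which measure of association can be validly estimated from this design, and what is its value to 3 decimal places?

From the description: a = 9, b = 118, c = 46, d = 185.
This is a case-control study: participants were sampled on outcome status, so risks in the source population cannot be estimated directly — relative risk is not valid here. The odds ratio is the appropriate measure.
OR = (a·d)/(b·c) = (9 × 185) / (118 × 46) = 1665 / 5428 = 0.30674

0.307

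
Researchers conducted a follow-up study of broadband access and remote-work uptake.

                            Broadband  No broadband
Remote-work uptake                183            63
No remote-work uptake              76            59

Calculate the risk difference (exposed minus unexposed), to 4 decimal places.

0.1902

Reading the table with exposure as columns: a = 183 (Broadband, case), b = 76 (Broadband, non-case), c = 63 (No broadband, case), d = 59.
Risk in exposed = 183/259 = 0.706564; risk in unexposed = 63/122 = 0.516393.
Risk difference = 0.706564 − 0.516393 = 0.190170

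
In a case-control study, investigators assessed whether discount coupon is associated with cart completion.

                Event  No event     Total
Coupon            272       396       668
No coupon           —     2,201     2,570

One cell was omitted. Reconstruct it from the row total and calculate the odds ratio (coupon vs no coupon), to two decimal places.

4.10

The missing cell is in the unexposed row: 2570 − 2201 = 369.
So a = 272, b = 396, c = 369, d = 2201.
OR = (a·d)/(b·c) = (272 × 2201) / (396 × 369) = 598672 / 146124 = 4.09701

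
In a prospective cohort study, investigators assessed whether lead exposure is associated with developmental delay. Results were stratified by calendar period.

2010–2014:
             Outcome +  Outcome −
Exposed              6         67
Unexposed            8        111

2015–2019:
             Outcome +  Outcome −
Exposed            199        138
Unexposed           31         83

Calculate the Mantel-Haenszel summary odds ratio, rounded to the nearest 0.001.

OR_MH = Σ(aᵢdᵢ/nᵢ) / Σ(bᵢcᵢ/nᵢ), where nᵢ is the stratum total.
Stratum 1 (2010–2014): n = 192; a·d/n = 6·111/192 = 3.4688; b·c/n = 67·8/192 = 2.7917
Stratum 2 (2015–2019): n = 451; a·d/n = 199·83/451 = 36.6231; b·c/n = 138·31/451 = 9.4856
OR_MH = (3.4688 + 36.6231) / (2.7917 + 9.4856) = 40.0918 / 12.2773 = 3.26554

3.266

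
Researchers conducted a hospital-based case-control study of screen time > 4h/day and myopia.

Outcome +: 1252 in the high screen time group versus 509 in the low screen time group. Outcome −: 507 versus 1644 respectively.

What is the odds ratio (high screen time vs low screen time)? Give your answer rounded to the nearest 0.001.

From the description: a = 1252, b = 507, c = 509, d = 1644.
OR = (a·d)/(b·c) = (1252 × 1644) / (507 × 509) = 2058288 / 258063 = 7.97591
The odds of myopia are about 7.98 times as high in the high screen time group.

7.976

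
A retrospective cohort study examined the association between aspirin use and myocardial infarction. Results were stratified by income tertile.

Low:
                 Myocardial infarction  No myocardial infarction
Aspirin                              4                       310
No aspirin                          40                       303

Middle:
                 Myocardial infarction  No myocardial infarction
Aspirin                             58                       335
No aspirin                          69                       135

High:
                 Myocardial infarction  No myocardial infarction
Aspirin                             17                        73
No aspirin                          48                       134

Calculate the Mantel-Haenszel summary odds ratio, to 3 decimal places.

OR_MH = Σ(aᵢdᵢ/nᵢ) / Σ(bᵢcᵢ/nᵢ), where nᵢ is the stratum total.
Stratum 1 (Low): n = 657; a·d/n = 4·303/657 = 1.8447; b·c/n = 310·40/657 = 18.8737
Stratum 2 (Middle): n = 597; a·d/n = 58·135/597 = 13.1156; b·c/n = 335·69/597 = 38.7186
Stratum 3 (High): n = 272; a·d/n = 17·134/272 = 8.3750; b·c/n = 73·48/272 = 12.8824
OR_MH = (1.8447 + 13.1156 + 8.3750) / (18.8737 + 38.7186 + 12.8824) = 23.3353 / 70.4746 = 0.33112

0.331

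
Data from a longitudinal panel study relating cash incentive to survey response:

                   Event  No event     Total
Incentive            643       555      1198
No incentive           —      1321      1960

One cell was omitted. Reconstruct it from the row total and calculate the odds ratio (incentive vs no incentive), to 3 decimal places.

The missing cell is in the unexposed row: 1960 − 1321 = 639.
So a = 643, b = 555, c = 639, d = 1321.
OR = (a·d)/(b·c) = (643 × 1321) / (555 × 639) = 849403 / 354645 = 2.39508

2.395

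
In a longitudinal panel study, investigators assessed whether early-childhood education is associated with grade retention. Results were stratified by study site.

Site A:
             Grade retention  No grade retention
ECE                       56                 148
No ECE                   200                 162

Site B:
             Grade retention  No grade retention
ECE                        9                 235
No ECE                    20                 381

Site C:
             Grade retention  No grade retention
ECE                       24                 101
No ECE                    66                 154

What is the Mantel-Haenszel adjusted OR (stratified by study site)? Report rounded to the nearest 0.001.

0.406

OR_MH = Σ(aᵢdᵢ/nᵢ) / Σ(bᵢcᵢ/nᵢ), where nᵢ is the stratum total.
Stratum 1 (Site A): n = 566; a·d/n = 56·162/566 = 16.0283; b·c/n = 148·200/566 = 52.2968
Stratum 2 (Site B): n = 645; a·d/n = 9·381/645 = 5.3163; b·c/n = 235·20/645 = 7.2868
Stratum 3 (Site C): n = 345; a·d/n = 24·154/345 = 10.7130; b·c/n = 101·66/345 = 19.3217
OR_MH = (16.0283 + 5.3163 + 10.7130) / (52.2968 + 7.2868 + 19.3217) = 32.0576 / 78.9054 = 0.40628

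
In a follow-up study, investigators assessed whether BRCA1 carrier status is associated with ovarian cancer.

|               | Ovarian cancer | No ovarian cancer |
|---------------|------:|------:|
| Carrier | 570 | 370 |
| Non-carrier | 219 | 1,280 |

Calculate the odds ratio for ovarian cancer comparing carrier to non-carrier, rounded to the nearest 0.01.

9.00

Cells: a = 570, b = 370, c = 219, d = 1280.
OR = (a·d)/(b·c) = (570 × 1280) / (370 × 219) = 729600 / 81030 = 9.00407
The odds of ovarian cancer are about 9.00 times as high in the carrier group.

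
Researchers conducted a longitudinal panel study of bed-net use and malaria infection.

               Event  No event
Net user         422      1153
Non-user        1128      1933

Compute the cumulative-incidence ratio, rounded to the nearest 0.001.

0.727

Cells: a = 422, b = 1153, c = 1128, d = 1933.
Risk in exposed = 422/1575 = 0.26794; risk in unexposed = 1128/3061 = 0.36851.
RR = 0.26794 / 0.36851 = 0.72709
The risk is 27% lower among the exposed than among the unexposed.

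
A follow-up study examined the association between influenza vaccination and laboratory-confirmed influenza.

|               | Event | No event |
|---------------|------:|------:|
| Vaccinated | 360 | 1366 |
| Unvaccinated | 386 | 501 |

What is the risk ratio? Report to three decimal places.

0.479

Cells: a = 360, b = 1366, c = 386, d = 501.
Risk in exposed = 360/1726 = 0.20857; risk in unexposed = 386/887 = 0.43517.
RR = 0.20857 / 0.43517 = 0.47929
The risk is 52% lower among the exposed than among the unexposed.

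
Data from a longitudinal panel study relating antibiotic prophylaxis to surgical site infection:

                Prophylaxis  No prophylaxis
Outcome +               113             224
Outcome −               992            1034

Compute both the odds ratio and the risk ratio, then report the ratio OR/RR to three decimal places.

0.916

Reading the table with exposure as columns: a = 113 (Prophylaxis, case), b = 992 (Prophylaxis, non-case), c = 224 (No prophylaxis, case), d = 1034.
OR = (113·1034)/(992·224) = 116842/222208 = 0.52582
Risk in exposed = 113/1105 = 0.10226; risk in unexposed = 224/1258 = 0.17806; RR = 0.57431
OR/RR = 0.52582 / 0.57431 = 0.91557
The outcome is not rare, so the OR lies further from 1 than the RR.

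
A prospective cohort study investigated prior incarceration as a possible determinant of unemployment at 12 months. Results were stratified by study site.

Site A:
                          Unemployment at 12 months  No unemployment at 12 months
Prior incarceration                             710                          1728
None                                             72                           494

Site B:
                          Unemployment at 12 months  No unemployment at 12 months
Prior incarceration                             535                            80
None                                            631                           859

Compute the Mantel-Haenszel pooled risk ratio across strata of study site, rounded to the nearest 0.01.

2.11

RR_MH = Σ(aᵢ·n₀ᵢ/nᵢ) / Σ(cᵢ·n₁ᵢ/nᵢ), with n₁ᵢ = aᵢ+bᵢ (exposed), n₀ᵢ = cᵢ+dᵢ (unexposed), nᵢ = n₁ᵢ+n₀ᵢ.
Stratum 1 (Site A): n₁ = 2438, n₀ = 566, n = 3004; a·n₀/n = 710·566/3004 = 133.7750; c·n₁/n = 72·2438/3004 = 58.4341
Stratum 2 (Site B): n₁ = 615, n₀ = 1490, n = 2105; a·n₀/n = 535·1490/2105 = 378.6936; c·n₁/n = 631·615/2105 = 184.3539
RR_MH = (133.7750 + 378.6936) / (58.4341 + 184.3539) = 512.4686 / 242.7880 = 2.11077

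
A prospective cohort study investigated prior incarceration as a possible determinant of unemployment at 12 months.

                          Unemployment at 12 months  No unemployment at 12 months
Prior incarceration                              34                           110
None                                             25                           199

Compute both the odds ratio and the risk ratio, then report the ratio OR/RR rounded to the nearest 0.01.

1.16

Cells: a = 34, b = 110, c = 25, d = 199.
OR = (34·199)/(110·25) = 6766/2750 = 2.46036
Risk in exposed = 34/144 = 0.23611; risk in unexposed = 25/224 = 0.11161; RR = 2.11556
OR/RR = 2.46036 / 2.11556 = 1.16299
The outcome is not rare, so the OR lies further from 1 than the RR.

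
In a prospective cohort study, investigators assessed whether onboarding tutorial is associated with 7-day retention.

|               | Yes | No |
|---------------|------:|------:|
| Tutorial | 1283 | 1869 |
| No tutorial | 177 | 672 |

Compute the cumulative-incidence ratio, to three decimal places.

Cells: a = 1283, b = 1869, c = 177, d = 672.
Risk in exposed = 1283/3152 = 0.40704; risk in unexposed = 177/849 = 0.20848.
RR = 0.40704 / 0.20848 = 1.95243
The risk among the exposed is 1.95 times that among the unexposed.

1.952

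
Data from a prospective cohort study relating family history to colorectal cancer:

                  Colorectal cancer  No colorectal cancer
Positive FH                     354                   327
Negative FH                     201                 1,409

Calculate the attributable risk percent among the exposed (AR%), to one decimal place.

76.0

Cells: a = 354, b = 327, c = 201, d = 1409.
Risk in exposed = 354/681 = 0.51982; risk in unexposed = 201/1610 = 0.12484.
RR = 0.51982/0.12484 = 4.16376
AR% = (RR − 1)/RR × 100 = (4.16376 − 1)/4.16376 × 100 = 75.9833%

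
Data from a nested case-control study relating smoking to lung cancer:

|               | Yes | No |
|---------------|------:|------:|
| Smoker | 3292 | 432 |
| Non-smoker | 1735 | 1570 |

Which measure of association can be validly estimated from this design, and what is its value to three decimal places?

6.896

Cells: a = 3292, b = 432, c = 1735, d = 1570.
This is a nested case-control study: participants were sampled on outcome status, so risks in the source population cannot be estimated directly — relative risk is not valid here. The odds ratio is the appropriate measure.
OR = (a·d)/(b·c) = (3292 × 1570) / (432 × 1735) = 5168440 / 749520 = 6.89567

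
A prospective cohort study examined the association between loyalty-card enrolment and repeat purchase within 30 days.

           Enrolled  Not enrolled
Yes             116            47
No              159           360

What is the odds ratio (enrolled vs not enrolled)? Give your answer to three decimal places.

5.588

Reading the table with exposure as columns: a = 116 (Enrolled, case), b = 159 (Enrolled, non-case), c = 47 (Not enrolled, case), d = 360.
OR = (a·d)/(b·c) = (116 × 360) / (159 × 47) = 41760 / 7473 = 5.58812
The odds of repeat purchase within 30 days are about 5.59 times as high in the enrolled group.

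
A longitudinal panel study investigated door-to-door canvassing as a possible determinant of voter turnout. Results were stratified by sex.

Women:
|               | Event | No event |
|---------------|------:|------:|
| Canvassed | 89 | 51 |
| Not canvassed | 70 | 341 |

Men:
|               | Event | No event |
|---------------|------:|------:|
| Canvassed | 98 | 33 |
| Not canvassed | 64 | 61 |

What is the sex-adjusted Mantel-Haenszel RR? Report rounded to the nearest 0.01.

2.26

RR_MH = Σ(aᵢ·n₀ᵢ/nᵢ) / Σ(cᵢ·n₁ᵢ/nᵢ), with n₁ᵢ = aᵢ+bᵢ (exposed), n₀ᵢ = cᵢ+dᵢ (unexposed), nᵢ = n₁ᵢ+n₀ᵢ.
Stratum 1 (Women): n₁ = 140, n₀ = 411, n = 551; a·n₀/n = 89·411/551 = 66.3866; c·n₁/n = 70·140/551 = 17.7858
Stratum 2 (Men): n₁ = 131, n₀ = 125, n = 256; a·n₀/n = 98·125/256 = 47.8516; c·n₁/n = 64·131/256 = 32.7500
RR_MH = (66.3866 + 47.8516) / (17.7858 + 32.7500) = 114.2381 / 50.5358 = 2.26054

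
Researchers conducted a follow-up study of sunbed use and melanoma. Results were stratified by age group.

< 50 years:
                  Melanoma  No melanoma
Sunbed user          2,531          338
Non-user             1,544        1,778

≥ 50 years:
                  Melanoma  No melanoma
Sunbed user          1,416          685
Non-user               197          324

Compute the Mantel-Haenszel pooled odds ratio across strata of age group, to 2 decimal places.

6.64

OR_MH = Σ(aᵢdᵢ/nᵢ) / Σ(bᵢcᵢ/nᵢ), where nᵢ is the stratum total.
Stratum 1 (< 50 years): n = 6191; a·d/n = 2531·1778/6191 = 726.8806; b·c/n = 338·1544/6191 = 84.2953
Stratum 2 (≥ 50 years): n = 2622; a·d/n = 1416·324/2622 = 174.9748; b·c/n = 685·197/2622 = 51.4664
OR_MH = (726.8806 + 174.9748) / (84.2953 + 51.4664) = 901.8555 / 135.7617 = 6.64293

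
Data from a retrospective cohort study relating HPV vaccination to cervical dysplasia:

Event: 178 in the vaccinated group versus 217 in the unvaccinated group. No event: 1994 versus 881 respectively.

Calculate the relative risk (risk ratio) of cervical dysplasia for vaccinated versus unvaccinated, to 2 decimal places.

0.41

From the description: a = 178, b = 1994, c = 217, d = 881.
Risk in exposed = 178/2172 = 0.08195; risk in unexposed = 217/1098 = 0.19763.
RR = 0.08195 / 0.19763 = 0.41467
The risk is 59% lower among the exposed than among the unexposed.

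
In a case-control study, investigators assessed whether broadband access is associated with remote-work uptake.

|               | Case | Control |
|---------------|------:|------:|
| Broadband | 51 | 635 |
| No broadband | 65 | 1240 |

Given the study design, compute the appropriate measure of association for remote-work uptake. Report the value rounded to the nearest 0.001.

1.532

Cells: a = 51, b = 635, c = 65, d = 1240.
This is a case-control study: participants were sampled on outcome status, so risks in the source population cannot be estimated directly — relative risk is not valid here. The odds ratio is the appropriate measure.
OR = (a·d)/(b·c) = (51 × 1240) / (635 × 65) = 63240 / 41275 = 1.53216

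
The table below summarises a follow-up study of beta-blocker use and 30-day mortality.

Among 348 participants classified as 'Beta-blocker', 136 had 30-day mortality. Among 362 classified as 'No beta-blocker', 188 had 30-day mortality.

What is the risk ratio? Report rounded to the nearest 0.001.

From the description: a = 136, b = 212, c = 188, d = 174.
Risk in exposed = 136/348 = 0.39080; risk in unexposed = 188/362 = 0.51934.
RR = 0.39080 / 0.51934 = 0.75251
The risk is 25% lower among the exposed than among the unexposed.

0.753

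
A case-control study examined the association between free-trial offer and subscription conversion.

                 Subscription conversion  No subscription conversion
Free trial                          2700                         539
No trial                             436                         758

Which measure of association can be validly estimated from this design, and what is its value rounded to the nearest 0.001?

Cells: a = 2700, b = 539, c = 436, d = 758.
This is a case-control study: participants were sampled on outcome status, so risks in the source population cannot be estimated directly — relative risk is not valid here. The odds ratio is the appropriate measure.
OR = (a·d)/(b·c) = (2700 × 758) / (539 × 436) = 2046600 / 235004 = 8.70879

8.709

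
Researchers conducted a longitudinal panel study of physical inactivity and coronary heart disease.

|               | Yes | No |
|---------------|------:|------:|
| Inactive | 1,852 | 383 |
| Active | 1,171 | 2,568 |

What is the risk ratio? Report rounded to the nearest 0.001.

2.646

Cells: a = 1852, b = 383, c = 1171, d = 2568.
Risk in exposed = 1852/2235 = 0.82864; risk in unexposed = 1171/3739 = 0.31319.
RR = 0.82864 / 0.31319 = 2.64583
The risk among the exposed is 2.65 times that among the unexposed.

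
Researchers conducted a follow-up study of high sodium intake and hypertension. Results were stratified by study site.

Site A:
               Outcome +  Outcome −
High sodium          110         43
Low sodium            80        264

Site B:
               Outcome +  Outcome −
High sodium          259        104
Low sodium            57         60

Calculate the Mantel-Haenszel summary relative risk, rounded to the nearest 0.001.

RR_MH = Σ(aᵢ·n₀ᵢ/nᵢ) / Σ(cᵢ·n₁ᵢ/nᵢ), with n₁ᵢ = aᵢ+bᵢ (exposed), n₀ᵢ = cᵢ+dᵢ (unexposed), nᵢ = n₁ᵢ+n₀ᵢ.
Stratum 1 (Site A): n₁ = 153, n₀ = 344, n = 497; a·n₀/n = 110·344/497 = 76.1368; c·n₁/n = 80·153/497 = 24.6278
Stratum 2 (Site B): n₁ = 363, n₀ = 117, n = 480; a·n₀/n = 259·117/480 = 63.1313; c·n₁/n = 57·363/480 = 43.1063
RR_MH = (76.1368 + 63.1313) / (24.6278 + 43.1063) = 139.2681 / 67.7340 = 2.05610

2.056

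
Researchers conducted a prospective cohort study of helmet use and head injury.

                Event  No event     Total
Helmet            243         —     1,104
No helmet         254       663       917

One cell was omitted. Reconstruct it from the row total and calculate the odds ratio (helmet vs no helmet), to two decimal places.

The missing cell is in the exposed row: 1104 − 243 = 861.
So a = 243, b = 861, c = 254, d = 663.
OR = (a·d)/(b·c) = (243 × 663) / (861 × 254) = 161109 / 218694 = 0.73669

0.74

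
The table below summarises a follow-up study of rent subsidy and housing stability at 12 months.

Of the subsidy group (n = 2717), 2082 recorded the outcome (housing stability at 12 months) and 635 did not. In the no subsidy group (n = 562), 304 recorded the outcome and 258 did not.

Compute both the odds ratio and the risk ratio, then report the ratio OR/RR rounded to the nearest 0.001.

From the description: a = 2082, b = 635, c = 304, d = 258.
OR = (2082·258)/(635·304) = 537156/193040 = 2.78262
Risk in exposed = 2082/2717 = 0.76629; risk in unexposed = 304/562 = 0.54093; RR = 1.41662
OR/RR = 2.78262 / 1.41662 = 1.96426
The outcome is not rare, so the OR lies further from 1 than the RR.

1.964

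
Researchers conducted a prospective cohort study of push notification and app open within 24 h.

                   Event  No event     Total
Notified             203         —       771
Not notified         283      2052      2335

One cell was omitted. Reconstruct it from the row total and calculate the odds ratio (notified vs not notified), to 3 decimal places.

The missing cell is in the exposed row: 771 − 203 = 568.
So a = 203, b = 568, c = 283, d = 2052.
OR = (a·d)/(b·c) = (203 × 2052) / (568 × 283) = 416556 / 160744 = 2.59142

2.591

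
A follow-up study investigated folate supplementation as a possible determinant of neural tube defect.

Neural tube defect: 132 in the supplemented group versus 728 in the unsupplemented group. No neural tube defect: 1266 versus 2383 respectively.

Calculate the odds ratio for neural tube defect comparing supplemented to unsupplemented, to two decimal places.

From the description: a = 132, b = 1266, c = 728, d = 2383.
OR = (a·d)/(b·c) = (132 × 2383) / (1266 × 728) = 314556 / 921648 = 0.34130
Exposure is associated with lower odds of neural tube defect (OR = 0.34 < 1).

0.34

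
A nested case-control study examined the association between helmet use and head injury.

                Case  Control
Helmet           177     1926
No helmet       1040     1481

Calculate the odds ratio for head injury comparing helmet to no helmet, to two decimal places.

Cells: a = 177, b = 1926, c = 1040, d = 1481.
OR = (a·d)/(b·c) = (177 × 1481) / (1926 × 1040) = 262137 / 2003040 = 0.13087
Exposure is associated with lower odds of head injury (OR = 0.13 < 1).

0.13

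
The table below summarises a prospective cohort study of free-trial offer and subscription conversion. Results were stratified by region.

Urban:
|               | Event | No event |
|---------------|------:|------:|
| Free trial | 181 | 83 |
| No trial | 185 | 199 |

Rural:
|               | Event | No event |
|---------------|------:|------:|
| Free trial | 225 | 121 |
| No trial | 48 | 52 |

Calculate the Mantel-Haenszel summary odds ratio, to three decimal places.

2.228

OR_MH = Σ(aᵢdᵢ/nᵢ) / Σ(bᵢcᵢ/nᵢ), where nᵢ is the stratum total.
Stratum 1 (Urban): n = 648; a·d/n = 181·199/648 = 55.5849; b·c/n = 83·185/648 = 23.6960
Stratum 2 (Rural): n = 446; a·d/n = 225·52/446 = 26.2332; b·c/n = 121·48/446 = 13.0224
OR_MH = (55.5849 + 26.2332) / (23.6960 + 13.0224) = 81.8181 / 36.7184 = 2.22826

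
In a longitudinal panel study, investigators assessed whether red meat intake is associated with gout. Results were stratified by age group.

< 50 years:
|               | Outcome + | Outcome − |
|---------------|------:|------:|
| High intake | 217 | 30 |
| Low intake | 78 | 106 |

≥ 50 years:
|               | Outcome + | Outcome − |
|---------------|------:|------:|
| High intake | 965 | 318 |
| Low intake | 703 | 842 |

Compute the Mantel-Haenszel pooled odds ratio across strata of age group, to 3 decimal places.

OR_MH = Σ(aᵢdᵢ/nᵢ) / Σ(bᵢcᵢ/nᵢ), where nᵢ is the stratum total.
Stratum 1 (< 50 years): n = 431; a·d/n = 217·106/431 = 53.3689; b·c/n = 30·78/431 = 5.4292
Stratum 2 (≥ 50 years): n = 2828; a·d/n = 965·842/2828 = 287.3161; b·c/n = 318·703/2828 = 79.0502
OR_MH = (53.3689 + 287.3161) / (5.4292 + 79.0502) = 340.6850 / 84.4794 = 4.03276

4.033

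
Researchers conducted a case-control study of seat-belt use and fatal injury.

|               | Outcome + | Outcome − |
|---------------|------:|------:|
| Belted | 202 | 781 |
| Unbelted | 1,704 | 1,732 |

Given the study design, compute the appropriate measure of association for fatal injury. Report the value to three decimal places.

Cells: a = 202, b = 781, c = 1704, d = 1732.
This is a case-control study: participants were sampled on outcome status, so risks in the source population cannot be estimated directly — relative risk is not valid here. The odds ratio is the appropriate measure.
OR = (a·d)/(b·c) = (202 × 1732) / (781 × 1704) = 349864 / 1330824 = 0.26289

0.263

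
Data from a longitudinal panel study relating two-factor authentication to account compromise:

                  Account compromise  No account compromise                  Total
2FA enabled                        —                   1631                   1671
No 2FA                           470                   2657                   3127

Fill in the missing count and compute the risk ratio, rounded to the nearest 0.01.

The missing cell is in the exposed row: 1671 − 1631 = 40.
So a = 40, b = 1631, c = 470, d = 2657.
RR = [a/(a+b)] / [c/(c+d)] = (40/1671) / (470/3127) = 0.02394/0.15030 = 0.15926

0.16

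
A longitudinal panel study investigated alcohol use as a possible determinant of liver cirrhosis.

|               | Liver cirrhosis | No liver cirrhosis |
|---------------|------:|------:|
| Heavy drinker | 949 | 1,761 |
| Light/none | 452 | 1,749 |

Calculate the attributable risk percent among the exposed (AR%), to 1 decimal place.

Cells: a = 949, b = 1761, c = 452, d = 1749.
Risk in exposed = 949/2710 = 0.35018; risk in unexposed = 452/2201 = 0.20536.
RR = 0.35018/0.20536 = 1.70521
AR% = (RR − 1)/RR × 100 = (1.70521 − 1)/1.70521 × 100 = 41.3563%

41.4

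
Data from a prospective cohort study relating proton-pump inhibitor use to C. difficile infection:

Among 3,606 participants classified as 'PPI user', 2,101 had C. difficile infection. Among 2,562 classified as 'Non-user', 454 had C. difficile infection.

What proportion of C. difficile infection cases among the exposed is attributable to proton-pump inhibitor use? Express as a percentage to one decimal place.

From the description: a = 2101, b = 1505, c = 454, d = 2108.
Risk in exposed = 2101/3606 = 0.58264; risk in unexposed = 454/2562 = 0.17721.
RR = 0.58264/0.17721 = 3.28794
AR% = (RR − 1)/RR × 100 = (3.28794 − 1)/3.28794 × 100 = 69.5858%

69.6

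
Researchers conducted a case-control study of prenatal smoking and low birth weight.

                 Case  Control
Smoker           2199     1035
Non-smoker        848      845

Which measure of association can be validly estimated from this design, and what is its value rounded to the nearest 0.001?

2.117

Cells: a = 2199, b = 1035, c = 848, d = 845.
This is a case-control study: participants were sampled on outcome status, so risks in the source population cannot be estimated directly — relative risk is not valid here. The odds ratio is the appropriate measure.
OR = (a·d)/(b·c) = (2199 × 845) / (1035 × 848) = 1858155 / 877680 = 2.11712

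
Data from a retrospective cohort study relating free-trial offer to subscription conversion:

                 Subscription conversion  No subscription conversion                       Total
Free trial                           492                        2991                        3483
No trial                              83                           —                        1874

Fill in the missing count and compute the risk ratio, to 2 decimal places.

3.19

The missing cell is in the unexposed row: 1874 − 83 = 1791.
So a = 492, b = 2991, c = 83, d = 1791.
RR = [a/(a+b)] / [c/(c+d)] = (492/3483) / (83/1874) = 0.14126/0.04429 = 3.18936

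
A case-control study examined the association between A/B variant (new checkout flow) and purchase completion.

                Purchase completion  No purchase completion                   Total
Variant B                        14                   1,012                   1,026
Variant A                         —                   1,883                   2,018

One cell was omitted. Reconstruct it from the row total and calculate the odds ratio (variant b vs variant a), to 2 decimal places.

0.19

The missing cell is in the unexposed row: 2018 − 1883 = 135.
So a = 14, b = 1012, c = 135, d = 1883.
OR = (a·d)/(b·c) = (14 × 1883) / (1012 × 135) = 26362 / 136620 = 0.19296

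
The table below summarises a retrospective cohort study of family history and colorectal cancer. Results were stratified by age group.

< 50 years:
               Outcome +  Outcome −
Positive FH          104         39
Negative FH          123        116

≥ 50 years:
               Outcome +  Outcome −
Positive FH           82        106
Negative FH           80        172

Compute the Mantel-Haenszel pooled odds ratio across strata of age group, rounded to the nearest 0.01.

2.00

OR_MH = Σ(aᵢdᵢ/nᵢ) / Σ(bᵢcᵢ/nᵢ), where nᵢ is the stratum total.
Stratum 1 (< 50 years): n = 382; a·d/n = 104·116/382 = 31.5812; b·c/n = 39·123/382 = 12.5576
Stratum 2 (≥ 50 years): n = 440; a·d/n = 82·172/440 = 32.0545; b·c/n = 106·80/440 = 19.2727
OR_MH = (31.5812 + 32.0545) / (12.5576 + 19.2727) = 63.6357 / 31.8303 = 1.99922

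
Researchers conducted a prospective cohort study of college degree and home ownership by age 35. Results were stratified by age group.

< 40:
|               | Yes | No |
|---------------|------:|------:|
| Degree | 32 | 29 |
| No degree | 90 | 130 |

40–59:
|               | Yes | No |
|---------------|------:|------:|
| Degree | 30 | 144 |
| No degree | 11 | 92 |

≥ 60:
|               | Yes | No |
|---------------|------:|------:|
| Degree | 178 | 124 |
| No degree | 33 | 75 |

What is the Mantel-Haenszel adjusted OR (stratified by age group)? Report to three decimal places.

OR_MH = Σ(aᵢdᵢ/nᵢ) / Σ(bᵢcᵢ/nᵢ), where nᵢ is the stratum total.
Stratum 1 (< 40): n = 281; a·d/n = 32·130/281 = 14.8043; b·c/n = 29·90/281 = 9.2883
Stratum 2 (40–59): n = 277; a·d/n = 30·92/277 = 9.9639; b·c/n = 144·11/277 = 5.7184
Stratum 3 (≥ 60): n = 410; a·d/n = 178·75/410 = 32.5610; b·c/n = 124·33/410 = 9.9805
OR_MH = (14.8043 + 9.9639 + 32.5610) / (9.2883 + 5.7184 + 9.9805) = 57.3291 / 24.9872 = 2.29434

2.294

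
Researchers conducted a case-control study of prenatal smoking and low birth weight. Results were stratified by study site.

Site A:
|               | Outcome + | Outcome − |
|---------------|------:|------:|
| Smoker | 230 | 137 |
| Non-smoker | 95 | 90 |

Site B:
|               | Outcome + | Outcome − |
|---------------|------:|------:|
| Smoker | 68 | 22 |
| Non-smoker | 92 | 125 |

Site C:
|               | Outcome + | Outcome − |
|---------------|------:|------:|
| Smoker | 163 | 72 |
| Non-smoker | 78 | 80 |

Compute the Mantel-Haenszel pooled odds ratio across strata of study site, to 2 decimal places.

OR_MH = Σ(aᵢdᵢ/nᵢ) / Σ(bᵢcᵢ/nᵢ), where nᵢ is the stratum total.
Stratum 1 (Site A): n = 552; a·d/n = 230·90/552 = 37.5000; b·c/n = 137·95/552 = 23.5779
Stratum 2 (Site B): n = 307; a·d/n = 68·125/307 = 27.6873; b·c/n = 22·92/307 = 6.5928
Stratum 3 (Site C): n = 393; a·d/n = 163·80/393 = 33.1807; b·c/n = 72·78/393 = 14.2901
OR_MH = (37.5000 + 27.6873 + 33.1807) / (23.5779 + 6.5928 + 14.2901) = 98.3680 / 44.4608 = 2.21246

2.21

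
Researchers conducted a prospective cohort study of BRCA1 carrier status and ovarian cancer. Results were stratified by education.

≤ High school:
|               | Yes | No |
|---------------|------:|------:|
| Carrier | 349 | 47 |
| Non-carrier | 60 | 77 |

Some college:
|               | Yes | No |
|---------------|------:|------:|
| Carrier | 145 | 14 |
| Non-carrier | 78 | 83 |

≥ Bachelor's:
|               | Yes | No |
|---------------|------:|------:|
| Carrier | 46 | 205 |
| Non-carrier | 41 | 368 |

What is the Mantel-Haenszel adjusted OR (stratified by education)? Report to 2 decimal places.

OR_MH = Σ(aᵢdᵢ/nᵢ) / Σ(bᵢcᵢ/nᵢ), where nᵢ is the stratum total.
Stratum 1 (≤ High school): n = 533; a·d/n = 349·77/533 = 50.4184; b·c/n = 47·60/533 = 5.2908
Stratum 2 (Some college): n = 320; a·d/n = 145·83/320 = 37.6094; b·c/n = 14·78/320 = 3.4125
Stratum 3 (≥ Bachelor's): n = 660; a·d/n = 46·368/660 = 25.6485; b·c/n = 205·41/660 = 12.7348
OR_MH = (50.4184 + 37.6094 + 25.6485) / (5.2908 + 3.4125 + 12.7348) = 113.6762 / 21.4382 = 5.30252

5.30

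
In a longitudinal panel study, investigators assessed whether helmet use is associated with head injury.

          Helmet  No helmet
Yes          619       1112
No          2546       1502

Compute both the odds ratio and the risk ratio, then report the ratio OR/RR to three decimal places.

0.714

Reading the table with exposure as columns: a = 619 (Helmet, case), b = 2546 (Helmet, non-case), c = 1112 (No helmet, case), d = 1502.
OR = (619·1502)/(2546·1112) = 929738/2831152 = 0.32840
Risk in exposed = 619/3165 = 0.19558; risk in unexposed = 1112/2614 = 0.42540; RR = 0.45975
OR/RR = 0.32840 / 0.45975 = 0.71430
The outcome is not rare, so the OR lies further from 1 than the RR.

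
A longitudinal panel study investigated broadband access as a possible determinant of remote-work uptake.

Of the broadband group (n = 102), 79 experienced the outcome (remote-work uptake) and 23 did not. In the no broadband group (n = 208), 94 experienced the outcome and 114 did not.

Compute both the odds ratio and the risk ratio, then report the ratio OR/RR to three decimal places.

From the description: a = 79, b = 23, c = 94, d = 114.
OR = (79·114)/(23·94) = 9006/2162 = 4.16559
Risk in exposed = 79/102 = 0.77451; risk in unexposed = 94/208 = 0.45192; RR = 1.71381
OR/RR = 4.16559 / 1.71381 = 2.43060
The outcome is not rare, so the OR lies further from 1 than the RR.

2.431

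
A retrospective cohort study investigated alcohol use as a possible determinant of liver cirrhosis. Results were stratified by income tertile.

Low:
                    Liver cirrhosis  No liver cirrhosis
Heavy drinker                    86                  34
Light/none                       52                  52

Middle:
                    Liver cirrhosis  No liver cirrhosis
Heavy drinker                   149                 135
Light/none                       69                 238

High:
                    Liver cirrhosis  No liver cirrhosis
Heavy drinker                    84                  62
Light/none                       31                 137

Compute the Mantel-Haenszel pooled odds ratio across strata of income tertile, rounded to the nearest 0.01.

OR_MH = Σ(aᵢdᵢ/nᵢ) / Σ(bᵢcᵢ/nᵢ), where nᵢ is the stratum total.
Stratum 1 (Low): n = 224; a·d/n = 86·52/224 = 19.9643; b·c/n = 34·52/224 = 7.8929
Stratum 2 (Middle): n = 591; a·d/n = 149·238/591 = 60.0034; b·c/n = 135·69/591 = 15.7614
Stratum 3 (High): n = 314; a·d/n = 84·137/314 = 36.6497; b·c/n = 62·31/314 = 6.1210
OR_MH = (19.9643 + 60.0034 + 36.6497) / (7.8929 + 15.7614 + 6.1210) = 116.6174 / 29.7753 = 3.91658

3.92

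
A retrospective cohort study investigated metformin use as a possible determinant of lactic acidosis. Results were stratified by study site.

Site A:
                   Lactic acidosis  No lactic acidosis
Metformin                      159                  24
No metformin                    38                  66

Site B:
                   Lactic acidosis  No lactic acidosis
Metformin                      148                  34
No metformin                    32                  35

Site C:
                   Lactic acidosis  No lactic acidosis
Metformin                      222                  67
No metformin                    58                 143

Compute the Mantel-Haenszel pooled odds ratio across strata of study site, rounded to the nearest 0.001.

OR_MH = Σ(aᵢdᵢ/nᵢ) / Σ(bᵢcᵢ/nᵢ), where nᵢ is the stratum total.
Stratum 1 (Site A): n = 287; a·d/n = 159·66/287 = 36.5645; b·c/n = 24·38/287 = 3.1777
Stratum 2 (Site B): n = 249; a·d/n = 148·35/249 = 20.8032; b·c/n = 34·32/249 = 4.3695
Stratum 3 (Site C): n = 490; a·d/n = 222·143/490 = 64.7878; b·c/n = 67·58/490 = 7.9306
OR_MH = (36.5645 + 20.8032 + 64.7878) / (3.1777 + 4.3695 + 7.9306) = 122.1554 / 15.4778 = 7.89230

7.892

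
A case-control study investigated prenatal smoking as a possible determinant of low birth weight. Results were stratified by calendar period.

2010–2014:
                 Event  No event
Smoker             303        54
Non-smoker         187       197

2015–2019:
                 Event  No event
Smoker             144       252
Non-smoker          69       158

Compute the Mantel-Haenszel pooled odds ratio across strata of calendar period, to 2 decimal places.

2.82

OR_MH = Σ(aᵢdᵢ/nᵢ) / Σ(bᵢcᵢ/nᵢ), where nᵢ is the stratum total.
Stratum 1 (2010–2014): n = 741; a·d/n = 303·197/741 = 80.5547; b·c/n = 54·187/741 = 13.6275
Stratum 2 (2015–2019): n = 623; a·d/n = 144·158/623 = 36.5201; b·c/n = 252·69/623 = 27.9101
OR_MH = (80.5547 + 36.5201) / (13.6275 + 27.9101) = 117.0747 / 41.5376 = 2.81852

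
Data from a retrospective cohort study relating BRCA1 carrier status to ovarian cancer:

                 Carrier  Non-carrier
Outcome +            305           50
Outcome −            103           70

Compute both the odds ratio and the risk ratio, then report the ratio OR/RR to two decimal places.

2.31

Reading the table with exposure as columns: a = 305 (Carrier, case), b = 103 (Carrier, non-case), c = 50 (Non-carrier, case), d = 70.
OR = (305·70)/(103·50) = 21350/5150 = 4.14563
Risk in exposed = 305/408 = 0.74755; risk in unexposed = 50/120 = 0.41667; RR = 1.79412
OR/RR = 4.14563 / 1.79412 = 2.31068
The outcome is not rare, so the OR lies further from 1 than the RR.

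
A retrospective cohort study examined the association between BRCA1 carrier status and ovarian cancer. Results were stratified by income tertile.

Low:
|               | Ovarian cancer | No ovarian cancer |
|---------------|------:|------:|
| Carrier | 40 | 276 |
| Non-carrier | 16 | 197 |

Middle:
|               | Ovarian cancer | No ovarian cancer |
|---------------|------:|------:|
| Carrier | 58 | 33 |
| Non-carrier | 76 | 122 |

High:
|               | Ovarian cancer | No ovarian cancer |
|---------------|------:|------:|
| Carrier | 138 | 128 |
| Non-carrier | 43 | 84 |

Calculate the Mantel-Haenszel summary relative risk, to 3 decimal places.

1.605

RR_MH = Σ(aᵢ·n₀ᵢ/nᵢ) / Σ(cᵢ·n₁ᵢ/nᵢ), with n₁ᵢ = aᵢ+bᵢ (exposed), n₀ᵢ = cᵢ+dᵢ (unexposed), nᵢ = n₁ᵢ+n₀ᵢ.
Stratum 1 (Low): n₁ = 316, n₀ = 213, n = 529; a·n₀/n = 40·213/529 = 16.1059; c·n₁/n = 16·316/529 = 9.5577
Stratum 2 (Middle): n₁ = 91, n₀ = 198, n = 289; a·n₀/n = 58·198/289 = 39.7370; c·n₁/n = 76·91/289 = 23.9308
Stratum 3 (High): n₁ = 266, n₀ = 127, n = 393; a·n₀/n = 138·127/393 = 44.5954; c·n₁/n = 43·266/393 = 29.1043
RR_MH = (16.1059 + 39.7370 + 44.5954) / (9.5577 + 23.9308 + 29.1043) = 100.4383 / 62.5928 = 1.60463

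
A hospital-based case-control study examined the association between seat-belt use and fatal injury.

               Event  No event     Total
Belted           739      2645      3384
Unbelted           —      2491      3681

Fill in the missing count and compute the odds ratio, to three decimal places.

The missing cell is in the unexposed row: 3681 − 2491 = 1190.
So a = 739, b = 2645, c = 1190, d = 2491.
OR = (a·d)/(b·c) = (739 × 2491) / (2645 × 1190) = 1840849 / 3147550 = 0.58485

0.585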